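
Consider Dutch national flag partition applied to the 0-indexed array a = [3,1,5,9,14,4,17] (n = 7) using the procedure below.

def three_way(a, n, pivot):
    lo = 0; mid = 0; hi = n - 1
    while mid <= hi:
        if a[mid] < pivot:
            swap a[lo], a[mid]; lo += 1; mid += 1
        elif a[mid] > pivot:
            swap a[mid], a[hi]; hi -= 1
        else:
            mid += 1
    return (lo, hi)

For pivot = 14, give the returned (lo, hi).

lo=0 mid=0 hi=6
3<14: swap(0,0), lo=1 mid=1 ⇒ [3,1,5,9,14,4,17]
1<14: swap(1,1), lo=2 mid=2 ⇒ [3,1,5,9,14,4,17]
5<14: swap(2,2), lo=3 mid=3 ⇒ [3,1,5,9,14,4,17]
9<14: swap(3,3), lo=4 mid=4 ⇒ [3,1,5,9,14,4,17]
14=14: mid=5
4<14: swap(4,5), lo=5 mid=6 ⇒ [3,1,5,9,4,14,17]
17>14: swap(6,6), hi=5 ⇒ [3,1,5,9,4,14,17]
done. lo=5 hi=5; a=[3,1,5,9,4,14,17]

(5, 5)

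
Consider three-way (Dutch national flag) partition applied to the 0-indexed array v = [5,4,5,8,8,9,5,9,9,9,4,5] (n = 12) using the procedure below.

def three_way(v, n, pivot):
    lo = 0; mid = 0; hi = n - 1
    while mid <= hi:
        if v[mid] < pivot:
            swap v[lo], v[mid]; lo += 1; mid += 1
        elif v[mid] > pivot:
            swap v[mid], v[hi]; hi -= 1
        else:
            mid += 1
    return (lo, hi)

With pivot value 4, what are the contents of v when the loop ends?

[4,4,8,8,9,5,9,9,9,5,5,5]

lo=0 mid=0 hi=11
5>4: swap(0,11), hi=10 ⇒ [5,4,5,8,8,9,5,9,9,9,4,5]
5>4: swap(0,10), hi=9 ⇒ [4,4,5,8,8,9,5,9,9,9,5,5]
4=4: mid=1
4=4: mid=2
5>4: swap(2,9), hi=8 ⇒ [4,4,9,8,8,9,5,9,9,5,5,5]
9>4: swap(2,8), hi=7 ⇒ [4,4,9,8,8,9,5,9,9,5,5,5]
9>4: swap(2,7), hi=6 ⇒ [4,4,9,8,8,9,5,9,9,5,5,5]
9>4: swap(2,6), hi=5 ⇒ [4,4,5,8,8,9,9,9,9,5,5,5]
5>4: swap(2,5), hi=4 ⇒ [4,4,9,8,8,5,9,9,9,5,5,5]
9>4: swap(2,4), hi=3 ⇒ [4,4,8,8,9,5,9,9,9,5,5,5]
8>4: swap(2,3), hi=2 ⇒ [4,4,8,8,9,5,9,9,9,5,5,5]
8>4: swap(2,2), hi=1 ⇒ [4,4,8,8,9,5,9,9,9,5,5,5]
done. lo=0 hi=1; v=[4,4,8,8,9,5,9,9,9,5,5,5]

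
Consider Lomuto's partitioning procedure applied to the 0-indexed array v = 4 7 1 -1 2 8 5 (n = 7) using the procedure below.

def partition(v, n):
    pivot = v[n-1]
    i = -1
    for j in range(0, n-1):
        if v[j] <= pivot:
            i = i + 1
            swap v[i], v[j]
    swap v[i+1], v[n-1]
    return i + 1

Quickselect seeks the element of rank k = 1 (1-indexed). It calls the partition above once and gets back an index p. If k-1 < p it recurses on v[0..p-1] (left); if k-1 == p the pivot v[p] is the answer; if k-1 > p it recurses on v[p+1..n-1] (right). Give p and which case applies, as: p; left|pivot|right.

pivot = v[6] = 5; i = -1
j=0: v[0]=4 ≤ 5 → i=0, swap v[0],v[0] (no change) → 4 7 1 -1 2 8 5
j=1: v[1]=7 > 5 → no swap
j=2: v[2]=1 ≤ 5 → i=1, swap v[1],v[2] → 4 1 7 -1 2 8 5
j=3: v[3]=-1 ≤ 5 → i=2, swap v[2],v[3] → 4 1 -1 7 2 8 5
j=4: v[4]=2 ≤ 5 → i=3, swap v[3],v[4] → 4 1 -1 2 7 8 5
j=5: v[5]=8 > 5 → no swap
final swap v[4],v[6] → 4 1 -1 2 5 8 7; return 4
p = 4; k-1 = 0 < 4 ⇒ left

4; left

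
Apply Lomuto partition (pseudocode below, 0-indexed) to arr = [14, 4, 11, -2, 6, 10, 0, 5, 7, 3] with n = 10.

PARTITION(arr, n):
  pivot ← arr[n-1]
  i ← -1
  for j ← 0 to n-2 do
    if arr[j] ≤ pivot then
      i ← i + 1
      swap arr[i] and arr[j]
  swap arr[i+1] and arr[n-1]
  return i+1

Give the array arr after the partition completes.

pivot = arr[9] = 3; i = -1
j=0: arr[0]=14 > 3 → no swap
j=1: arr[1]=4 > 3 → no swap
j=2: arr[2]=11 > 3 → no swap
j=3: arr[3]=-2 ≤ 3 → i=0, swap arr[0],arr[3] → [-2, 4, 11, 14, 6, 10, 0, 5, 7, 3]
j=4: arr[4]=6 > 3 → no swap
j=5: arr[5]=10 > 3 → no swap
j=6: arr[6]=0 ≤ 3 → i=1, swap arr[1],arr[6] → [-2, 0, 11, 14, 6, 10, 4, 5, 7, 3]
j=7: arr[7]=5 > 3 → no swap
j=8: arr[8]=7 > 3 → no swap
final swap arr[2],arr[9] → [-2, 0, 3, 14, 6, 10, 4, 5, 7, 11]; return 2

[-2, 0, 3, 14, 6, 10, 4, 5, 7, 11]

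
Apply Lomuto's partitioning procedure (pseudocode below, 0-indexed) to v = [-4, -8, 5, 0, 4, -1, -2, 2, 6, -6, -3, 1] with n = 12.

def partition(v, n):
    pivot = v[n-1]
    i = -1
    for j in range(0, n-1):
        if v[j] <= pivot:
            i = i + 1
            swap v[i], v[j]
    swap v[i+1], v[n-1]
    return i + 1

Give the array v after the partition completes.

pivot=1, i=-1
j=0: -4≤1, i=0, swap(0,0) ⇒ [-4, -8, 5, 0, 4, -1, -2, 2, 6, -6, -3, 1]
j=1: -8≤1, i=1, swap(1,1) ⇒ [-4, -8, 5, 0, 4, -1, -2, 2, 6, -6, -3, 1]
j=2: 5>1, skip
j=3: 0≤1, i=2, swap(2,3) ⇒ [-4, -8, 0, 5, 4, -1, -2, 2, 6, -6, -3, 1]
j=4: 4>1, skip
j=5: -1≤1, i=3, swap(3,5) ⇒ [-4, -8, 0, -1, 4, 5, -2, 2, 6, -6, -3, 1]
j=6: -2≤1, i=4, swap(4,6) ⇒ [-4, -8, 0, -1, -2, 5, 4, 2, 6, -6, -3, 1]
j=7: 2>1, skip
j=8: 6>1, skip
j=9: -6≤1, i=5, swap(5,9) ⇒ [-4, -8, 0, -1, -2, -6, 4, 2, 6, 5, -3, 1]
j=10: -3≤1, i=6, swap(6,10) ⇒ [-4, -8, 0, -1, -2, -6, -3, 2, 6, 5, 4, 1]
swap(7,11) ⇒ [-4, -8, 0, -1, -2, -6, -3, 1, 6, 5, 4, 2]; return 7

[-4, -8, 0, -1, -2, -6, -3, 1, 6, 5, 4, 2]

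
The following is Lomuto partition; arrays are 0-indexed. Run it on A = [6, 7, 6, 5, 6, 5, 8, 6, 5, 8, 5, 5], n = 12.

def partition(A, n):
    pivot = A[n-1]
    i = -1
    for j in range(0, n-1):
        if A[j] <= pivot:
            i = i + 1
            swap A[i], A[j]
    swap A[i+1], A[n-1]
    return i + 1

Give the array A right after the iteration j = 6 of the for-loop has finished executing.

[5, 5, 6, 6, 6, 7, 8, 6, 5, 8, 5, 5]

pivot=5, i=-1
j=0: 6>5, skip
j=1: 7>5, skip
j=2: 6>5, skip
j=3: 5≤5, i=0, swap(0,3) ⇒ [5, 7, 6, 6, 6, 5, 8, 6, 5, 8, 5, 5]
j=4: 6>5, skip
j=5: 5≤5, i=1, swap(1,5) ⇒ [5, 5, 6, 6, 6, 7, 8, 6, 5, 8, 5, 5]
j=6: 8>5, skip
(after j=6) A = [5, 5, 6, 6, 6, 7, 8, 6, 5, 8, 5, 5]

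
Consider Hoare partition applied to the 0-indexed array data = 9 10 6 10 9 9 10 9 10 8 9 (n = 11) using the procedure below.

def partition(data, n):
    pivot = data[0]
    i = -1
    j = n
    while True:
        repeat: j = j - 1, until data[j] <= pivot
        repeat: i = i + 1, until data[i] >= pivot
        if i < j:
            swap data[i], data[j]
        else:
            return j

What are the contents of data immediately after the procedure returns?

pivot=9
j stops at 10 (9), i stops at 0 (9); swap ⇒ 9 10 6 10 9 9 10 9 10 8 9
j stops at 9 (8), i stops at 1 (10); swap ⇒ 9 8 6 10 9 9 10 9 10 10 9
j stops at 7 (9), i stops at 3 (10); swap ⇒ 9 8 6 9 9 9 10 10 10 10 9
j stops at 5 (9), i stops at 4 (9); swap ⇒ 9 8 6 9 9 9 10 10 10 10 9
j stops at 4, i stops at 5; i≥j ⇒ return 4. data=9 8 6 9 9 9 10 10 10 10 9

9 8 6 9 9 9 10 10 10 10 9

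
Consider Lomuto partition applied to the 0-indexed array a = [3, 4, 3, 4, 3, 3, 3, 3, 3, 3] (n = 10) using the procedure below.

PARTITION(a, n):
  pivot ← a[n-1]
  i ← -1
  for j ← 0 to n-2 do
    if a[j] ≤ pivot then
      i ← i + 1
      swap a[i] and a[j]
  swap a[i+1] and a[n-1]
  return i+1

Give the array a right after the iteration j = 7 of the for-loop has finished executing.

[3, 3, 3, 3, 3, 3, 4, 4, 3, 3]

pivot=3, i=-1
j=0: 3≤3, i=0, swap(0,0) ⇒ [3, 4, 3, 4, 3, 3, 3, 3, 3, 3]
j=1: 4>3, skip
j=2: 3≤3, i=1, swap(1,2) ⇒ [3, 3, 4, 4, 3, 3, 3, 3, 3, 3]
j=3: 4>3, skip
j=4: 3≤3, i=2, swap(2,4) ⇒ [3, 3, 3, 4, 4, 3, 3, 3, 3, 3]
j=5: 3≤3, i=3, swap(3,5) ⇒ [3, 3, 3, 3, 4, 4, 3, 3, 3, 3]
j=6: 3≤3, i=4, swap(4,6) ⇒ [3, 3, 3, 3, 3, 4, 4, 3, 3, 3]
j=7: 3≤3, i=5, swap(5,7) ⇒ [3, 3, 3, 3, 3, 3, 4, 4, 3, 3]
(after j=7) a = [3, 3, 3, 3, 3, 3, 4, 4, 3, 3]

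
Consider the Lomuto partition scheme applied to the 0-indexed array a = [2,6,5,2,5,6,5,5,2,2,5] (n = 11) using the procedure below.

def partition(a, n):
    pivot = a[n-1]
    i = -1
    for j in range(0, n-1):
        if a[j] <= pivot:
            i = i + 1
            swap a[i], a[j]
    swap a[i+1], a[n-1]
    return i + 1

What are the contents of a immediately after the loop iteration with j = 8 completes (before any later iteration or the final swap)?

[2,5,2,5,5,5,2,6,6,2,5]

pivot=5, i=-1
j=0: 2≤5, i=0, swap(0,0) ⇒ [2,6,5,2,5,6,5,5,2,2,5]
j=1: 6>5, skip
j=2: 5≤5, i=1, swap(1,2) ⇒ [2,5,6,2,5,6,5,5,2,2,5]
j=3: 2≤5, i=2, swap(2,3) ⇒ [2,5,2,6,5,6,5,5,2,2,5]
j=4: 5≤5, i=3, swap(3,4) ⇒ [2,5,2,5,6,6,5,5,2,2,5]
j=5: 6>5, skip
j=6: 5≤5, i=4, swap(4,6) ⇒ [2,5,2,5,5,6,6,5,2,2,5]
j=7: 5≤5, i=5, swap(5,7) ⇒ [2,5,2,5,5,5,6,6,2,2,5]
j=8: 2≤5, i=6, swap(6,8) ⇒ [2,5,2,5,5,5,2,6,6,2,5]
(after j=8) a = [2,5,2,5,5,5,2,6,6,2,5]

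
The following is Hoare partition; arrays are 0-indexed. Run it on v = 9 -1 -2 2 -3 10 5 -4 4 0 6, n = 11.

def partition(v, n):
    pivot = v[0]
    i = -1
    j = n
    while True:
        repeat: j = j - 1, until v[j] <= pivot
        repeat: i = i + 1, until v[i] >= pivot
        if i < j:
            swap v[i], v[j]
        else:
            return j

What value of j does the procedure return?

8

pivot = v[0] = 9; i = -1, j = 11
j→10 (v[10]=6≤9), i→0 (v[0]=9≥9); i<j, swap → 6 -1 -2 2 -3 10 5 -4 4 0 9
j→9 (v[9]=0≤9), i→5 (v[5]=10≥9); i<j, swap → 6 -1 -2 2 -3 0 5 -4 4 10 9
j→8, i→9; i≥j, return j=8. v = 6 -1 -2 2 -3 0 5 -4 4 10 9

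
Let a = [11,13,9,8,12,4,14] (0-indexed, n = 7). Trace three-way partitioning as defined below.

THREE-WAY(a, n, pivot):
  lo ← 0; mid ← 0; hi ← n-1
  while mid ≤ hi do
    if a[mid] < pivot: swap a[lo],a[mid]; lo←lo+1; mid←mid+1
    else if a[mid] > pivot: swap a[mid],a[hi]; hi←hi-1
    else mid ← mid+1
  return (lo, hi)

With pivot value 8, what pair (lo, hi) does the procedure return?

(1, 1)

lo=0 mid=0 hi=6
11>8: swap(0,6), hi=5 ⇒ [14,13,9,8,12,4,11]
14>8: swap(0,5), hi=4 ⇒ [4,13,9,8,12,14,11]
4<8: swap(0,0), lo=1 mid=1 ⇒ [4,13,9,8,12,14,11]
13>8: swap(1,4), hi=3 ⇒ [4,12,9,8,13,14,11]
12>8: swap(1,3), hi=2 ⇒ [4,8,9,12,13,14,11]
8=8: mid=2
9>8: swap(2,2), hi=1 ⇒ [4,8,9,12,13,14,11]
done. lo=1 hi=1; a=[4,8,9,12,13,14,11]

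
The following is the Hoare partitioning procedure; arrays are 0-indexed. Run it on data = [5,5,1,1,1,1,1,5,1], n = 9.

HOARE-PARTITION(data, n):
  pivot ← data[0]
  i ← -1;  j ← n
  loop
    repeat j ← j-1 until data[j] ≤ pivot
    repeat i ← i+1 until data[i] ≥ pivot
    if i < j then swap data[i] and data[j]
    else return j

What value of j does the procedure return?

6

pivot=5
j stops at 8 (1), i stops at 0 (5); swap ⇒ [1,5,1,1,1,1,1,5,5]
j stops at 7 (5), i stops at 1 (5); swap ⇒ [1,5,1,1,1,1,1,5,5]
j stops at 6, i stops at 7; i≥j ⇒ return 6. data=[1,5,1,1,1,1,1,5,5]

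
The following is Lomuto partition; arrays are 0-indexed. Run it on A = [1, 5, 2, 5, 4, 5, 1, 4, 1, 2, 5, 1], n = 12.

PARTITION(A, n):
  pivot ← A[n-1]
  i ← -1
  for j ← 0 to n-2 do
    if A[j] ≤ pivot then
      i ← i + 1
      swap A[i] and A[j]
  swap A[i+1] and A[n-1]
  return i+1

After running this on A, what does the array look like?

[1, 1, 1, 1, 4, 5, 5, 4, 2, 2, 5, 5]

pivot = A[11] = 1; i = -1
j=0: A[0]=1 ≤ 1 → i=0, swap A[0],A[0] (no change) → [1, 5, 2, 5, 4, 5, 1, 4, 1, 2, 5, 1]
j=1: A[1]=5 > 1 → no swap
j=2: A[2]=2 > 1 → no swap
j=3: A[3]=5 > 1 → no swap
j=4: A[4]=4 > 1 → no swap
j=5: A[5]=5 > 1 → no swap
j=6: A[6]=1 ≤ 1 → i=1, swap A[1],A[6] → [1, 1, 2, 5, 4, 5, 5, 4, 1, 2, 5, 1]
j=7: A[7]=4 > 1 → no swap
j=8: A[8]=1 ≤ 1 → i=2, swap A[2],A[8] → [1, 1, 1, 5, 4, 5, 5, 4, 2, 2, 5, 1]
j=9: A[9]=2 > 1 → no swap
j=10: A[10]=5 > 1 → no swap
final swap A[3],A[11] → [1, 1, 1, 1, 4, 5, 5, 4, 2, 2, 5, 5]; return 3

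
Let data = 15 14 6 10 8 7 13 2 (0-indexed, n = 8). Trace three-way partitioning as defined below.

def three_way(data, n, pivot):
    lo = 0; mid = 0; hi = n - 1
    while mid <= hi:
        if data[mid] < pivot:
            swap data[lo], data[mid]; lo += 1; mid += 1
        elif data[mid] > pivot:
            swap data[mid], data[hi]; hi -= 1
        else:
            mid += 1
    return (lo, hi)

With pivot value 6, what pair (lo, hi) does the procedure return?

(1, 1)

lo=0 mid=0 hi=7
15>6: swap(0,7), hi=6 ⇒ 2 14 6 10 8 7 13 15
2<6: swap(0,0), lo=1 mid=1 ⇒ 2 14 6 10 8 7 13 15
14>6: swap(1,6), hi=5 ⇒ 2 13 6 10 8 7 14 15
13>6: swap(1,5), hi=4 ⇒ 2 7 6 10 8 13 14 15
7>6: swap(1,4), hi=3 ⇒ 2 8 6 10 7 13 14 15
8>6: swap(1,3), hi=2 ⇒ 2 10 6 8 7 13 14 15
10>6: swap(1,2), hi=1 ⇒ 2 6 10 8 7 13 14 15
6=6: mid=2
done. lo=1 hi=1; data=2 6 10 8 7 13 14 15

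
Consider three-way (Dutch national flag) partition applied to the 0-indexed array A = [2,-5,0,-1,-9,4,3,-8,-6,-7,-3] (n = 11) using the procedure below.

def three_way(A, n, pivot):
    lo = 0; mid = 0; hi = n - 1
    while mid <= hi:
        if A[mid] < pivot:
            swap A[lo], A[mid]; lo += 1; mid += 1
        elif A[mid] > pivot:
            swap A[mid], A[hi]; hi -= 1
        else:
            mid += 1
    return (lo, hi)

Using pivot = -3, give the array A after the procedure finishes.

[-5,-7,-6,-9,-8,-3,3,4,-1,0,2]

pivot = -3; lo=0, mid=0, hi=10
A[mid]=2>-3: swap A[0],A[10]; hi=9 → [-3,-5,0,-1,-9,4,3,-8,-6,-7,2]
A[mid]=-3=-3: mid=1
A[mid]=-5<-3: swap A[0],A[1]; lo=1,mid=2 → [-5,-3,0,-1,-9,4,3,-8,-6,-7,2]
A[mid]=0>-3: swap A[2],A[9]; hi=8 → [-5,-3,-7,-1,-9,4,3,-8,-6,0,2]
A[mid]=-7<-3: swap A[1],A[2]; lo=2,mid=3 → [-5,-7,-3,-1,-9,4,3,-8,-6,0,2]
A[mid]=-1>-3: swap A[3],A[8]; hi=7 → [-5,-7,-3,-6,-9,4,3,-8,-1,0,2]
A[mid]=-6<-3: swap A[2],A[3]; lo=3,mid=4 → [-5,-7,-6,-3,-9,4,3,-8,-1,0,2]
A[mid]=-9<-3: swap A[3],A[4]; lo=4,mid=5 → [-5,-7,-6,-9,-3,4,3,-8,-1,0,2]
A[mid]=4>-3: swap A[5],A[7]; hi=6 → [-5,-7,-6,-9,-3,-8,3,4,-1,0,2]
A[mid]=-8<-3: swap A[4],A[5]; lo=5,mid=6 → [-5,-7,-6,-9,-8,-3,3,4,-1,0,2]
A[mid]=3>-3: swap A[6],A[6]; hi=5 → [-5,-7,-6,-9,-8,-3,3,4,-1,0,2]
end: lo=5, hi=5; A = [-5,-7,-6,-9,-8,-3,3,4,-1,0,2]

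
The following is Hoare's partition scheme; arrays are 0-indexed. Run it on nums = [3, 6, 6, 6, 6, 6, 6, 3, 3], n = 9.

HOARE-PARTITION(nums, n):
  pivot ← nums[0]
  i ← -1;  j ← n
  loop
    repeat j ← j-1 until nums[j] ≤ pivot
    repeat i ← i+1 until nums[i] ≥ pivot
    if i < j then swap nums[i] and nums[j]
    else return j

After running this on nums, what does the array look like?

[3, 3, 6, 6, 6, 6, 6, 6, 3]

pivot = nums[0] = 3; i = -1, j = 9
j→8 (nums[8]=3≤3), i→0 (nums[0]=3≥3); i<j, swap → [3, 6, 6, 6, 6, 6, 6, 3, 3]
j→7 (nums[7]=3≤3), i→1 (nums[1]=6≥3); i<j, swap → [3, 3, 6, 6, 6, 6, 6, 6, 3]
j→1, i→2; i≥j, return j=1. nums = [3, 3, 6, 6, 6, 6, 6, 6, 3]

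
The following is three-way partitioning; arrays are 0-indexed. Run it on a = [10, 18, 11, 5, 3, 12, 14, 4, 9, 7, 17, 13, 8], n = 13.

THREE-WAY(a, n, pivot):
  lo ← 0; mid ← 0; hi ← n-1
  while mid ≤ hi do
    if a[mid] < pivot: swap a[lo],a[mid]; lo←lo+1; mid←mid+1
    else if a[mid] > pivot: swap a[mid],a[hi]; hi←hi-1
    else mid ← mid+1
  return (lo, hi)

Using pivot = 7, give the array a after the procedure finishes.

[4, 3, 5, 7, 12, 14, 11, 9, 18, 17, 13, 8, 10]

pivot = 7; lo=0, mid=0, hi=12
a[mid]=10>7: swap a[0],a[12]; hi=11 → [8, 18, 11, 5, 3, 12, 14, 4, 9, 7, 17, 13, 10]
a[mid]=8>7: swap a[0],a[11]; hi=10 → [13, 18, 11, 5, 3, 12, 14, 4, 9, 7, 17, 8, 10]
a[mid]=13>7: swap a[0],a[10]; hi=9 → [17, 18, 11, 5, 3, 12, 14, 4, 9, 7, 13, 8, 10]
a[mid]=17>7: swap a[0],a[9]; hi=8 → [7, 18, 11, 5, 3, 12, 14, 4, 9, 17, 13, 8, 10]
a[mid]=7=7: mid=1
a[mid]=18>7: swap a[1],a[8]; hi=7 → [7, 9, 11, 5, 3, 12, 14, 4, 18, 17, 13, 8, 10]
a[mid]=9>7: swap a[1],a[7]; hi=6 → [7, 4, 11, 5, 3, 12, 14, 9, 18, 17, 13, 8, 10]
a[mid]=4<7: swap a[0],a[1]; lo=1,mid=2 → [4, 7, 11, 5, 3, 12, 14, 9, 18, 17, 13, 8, 10]
a[mid]=11>7: swap a[2],a[6]; hi=5 → [4, 7, 14, 5, 3, 12, 11, 9, 18, 17, 13, 8, 10]
a[mid]=14>7: swap a[2],a[5]; hi=4 → [4, 7, 12, 5, 3, 14, 11, 9, 18, 17, 13, 8, 10]
a[mid]=12>7: swap a[2],a[4]; hi=3 → [4, 7, 3, 5, 12, 14, 11, 9, 18, 17, 13, 8, 10]
a[mid]=3<7: swap a[1],a[2]; lo=2,mid=3 → [4, 3, 7, 5, 12, 14, 11, 9, 18, 17, 13, 8, 10]
a[mid]=5<7: swap a[2],a[3]; lo=3,mid=4 → [4, 3, 5, 7, 12, 14, 11, 9, 18, 17, 13, 8, 10]
end: lo=3, hi=3; a = [4, 3, 5, 7, 12, 14, 11, 9, 18, 17, 13, 8, 10]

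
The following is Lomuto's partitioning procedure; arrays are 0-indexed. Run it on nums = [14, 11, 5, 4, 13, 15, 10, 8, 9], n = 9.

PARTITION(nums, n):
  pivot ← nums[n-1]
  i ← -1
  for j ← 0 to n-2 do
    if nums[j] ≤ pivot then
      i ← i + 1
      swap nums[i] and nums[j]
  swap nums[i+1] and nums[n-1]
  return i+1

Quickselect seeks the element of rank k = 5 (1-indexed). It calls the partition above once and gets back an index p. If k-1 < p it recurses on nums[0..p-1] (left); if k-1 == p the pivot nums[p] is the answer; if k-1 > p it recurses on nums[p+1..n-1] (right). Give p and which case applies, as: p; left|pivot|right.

pivot = nums[8] = 9; i = -1
j=0: nums[0]=14 > 9 → no swap
j=1: nums[1]=11 > 9 → no swap
j=2: nums[2]=5 ≤ 9 → i=0, swap nums[0],nums[2] → [5, 11, 14, 4, 13, 15, 10, 8, 9]
j=3: nums[3]=4 ≤ 9 → i=1, swap nums[1],nums[3] → [5, 4, 14, 11, 13, 15, 10, 8, 9]
j=4: nums[4]=13 > 9 → no swap
j=5: nums[5]=15 > 9 → no swap
j=6: nums[6]=10 > 9 → no swap
j=7: nums[7]=8 ≤ 9 → i=2, swap nums[2],nums[7] → [5, 4, 8, 11, 13, 15, 10, 14, 9]
final swap nums[3],nums[8] → [5, 4, 8, 9, 13, 15, 10, 14, 11]; return 3
p = 3; k-1 = 4 > 3 ⇒ right

3; right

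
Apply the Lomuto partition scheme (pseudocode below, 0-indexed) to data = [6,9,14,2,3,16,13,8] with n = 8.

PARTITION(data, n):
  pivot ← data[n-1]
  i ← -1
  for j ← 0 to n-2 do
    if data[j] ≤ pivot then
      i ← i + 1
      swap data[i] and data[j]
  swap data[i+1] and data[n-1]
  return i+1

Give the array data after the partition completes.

[6,2,3,8,14,16,13,9]

pivot=8, i=-1
j=0: 6≤8, i=0, swap(0,0) ⇒ [6,9,14,2,3,16,13,8]
j=1: 9>8, skip
j=2: 14>8, skip
j=3: 2≤8, i=1, swap(1,3) ⇒ [6,2,14,9,3,16,13,8]
j=4: 3≤8, i=2, swap(2,4) ⇒ [6,2,3,9,14,16,13,8]
j=5: 16>8, skip
j=6: 13>8, skip
swap(3,7) ⇒ [6,2,3,8,14,16,13,9]; return 3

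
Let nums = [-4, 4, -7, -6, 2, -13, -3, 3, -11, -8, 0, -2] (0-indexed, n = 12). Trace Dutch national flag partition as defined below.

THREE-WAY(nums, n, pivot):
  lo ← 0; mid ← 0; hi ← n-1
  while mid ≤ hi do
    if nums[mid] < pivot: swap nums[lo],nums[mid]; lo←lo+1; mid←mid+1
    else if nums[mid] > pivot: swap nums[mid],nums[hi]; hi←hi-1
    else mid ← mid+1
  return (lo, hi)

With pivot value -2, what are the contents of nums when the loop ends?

[-4, -7, -6, -8, -13, -3, -11, -2, 3, 0, 2, 4]

lo=0 mid=0 hi=11
-4<-2: swap(0,0), lo=1 mid=1 ⇒ [-4, 4, -7, -6, 2, -13, -3, 3, -11, -8, 0, -2]
4>-2: swap(1,11), hi=10 ⇒ [-4, -2, -7, -6, 2, -13, -3, 3, -11, -8, 0, 4]
-2=-2: mid=2
-7<-2: swap(1,2), lo=2 mid=3 ⇒ [-4, -7, -2, -6, 2, -13, -3, 3, -11, -8, 0, 4]
-6<-2: swap(2,3), lo=3 mid=4 ⇒ [-4, -7, -6, -2, 2, -13, -3, 3, -11, -8, 0, 4]
2>-2: swap(4,10), hi=9 ⇒ [-4, -7, -6, -2, 0, -13, -3, 3, -11, -8, 2, 4]
0>-2: swap(4,9), hi=8 ⇒ [-4, -7, -6, -2, -8, -13, -3, 3, -11, 0, 2, 4]
-8<-2: swap(3,4), lo=4 mid=5 ⇒ [-4, -7, -6, -8, -2, -13, -3, 3, -11, 0, 2, 4]
-13<-2: swap(4,5), lo=5 mid=6 ⇒ [-4, -7, -6, -8, -13, -2, -3, 3, -11, 0, 2, 4]
-3<-2: swap(5,6), lo=6 mid=7 ⇒ [-4, -7, -6, -8, -13, -3, -2, 3, -11, 0, 2, 4]
3>-2: swap(7,8), hi=7 ⇒ [-4, -7, -6, -8, -13, -3, -2, -11, 3, 0, 2, 4]
-11<-2: swap(6,7), lo=7 mid=8 ⇒ [-4, -7, -6, -8, -13, -3, -11, -2, 3, 0, 2, 4]
done. lo=7 hi=7; nums=[-4, -7, -6, -8, -13, -3, -11, -2, 3, 0, 2, 4]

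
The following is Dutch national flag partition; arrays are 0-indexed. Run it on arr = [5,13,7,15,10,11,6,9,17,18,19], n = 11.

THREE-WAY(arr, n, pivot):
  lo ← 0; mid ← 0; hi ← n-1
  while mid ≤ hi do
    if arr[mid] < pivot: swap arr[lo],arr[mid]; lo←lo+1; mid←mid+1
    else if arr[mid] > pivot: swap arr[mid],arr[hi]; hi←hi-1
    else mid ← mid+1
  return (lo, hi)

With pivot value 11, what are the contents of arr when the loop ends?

[5,9,7,6,10,11,15,17,18,19,13]

pivot = 11; lo=0, mid=0, hi=10
arr[mid]=5<11: swap arr[0],arr[0]; lo=1,mid=1 → [5,13,7,15,10,11,6,9,17,18,19]
arr[mid]=13>11: swap arr[1],arr[10]; hi=9 → [5,19,7,15,10,11,6,9,17,18,13]
arr[mid]=19>11: swap arr[1],arr[9]; hi=8 → [5,18,7,15,10,11,6,9,17,19,13]
arr[mid]=18>11: swap arr[1],arr[8]; hi=7 → [5,17,7,15,10,11,6,9,18,19,13]
arr[mid]=17>11: swap arr[1],arr[7]; hi=6 → [5,9,7,15,10,11,6,17,18,19,13]
arr[mid]=9<11: swap arr[1],arr[1]; lo=2,mid=2 → [5,9,7,15,10,11,6,17,18,19,13]
arr[mid]=7<11: swap arr[2],arr[2]; lo=3,mid=3 → [5,9,7,15,10,11,6,17,18,19,13]
arr[mid]=15>11: swap arr[3],arr[6]; hi=5 → [5,9,7,6,10,11,15,17,18,19,13]
arr[mid]=6<11: swap arr[3],arr[3]; lo=4,mid=4 → [5,9,7,6,10,11,15,17,18,19,13]
arr[mid]=10<11: swap arr[4],arr[4]; lo=5,mid=5 → [5,9,7,6,10,11,15,17,18,19,13]
arr[mid]=11=11: mid=6
end: lo=5, hi=5; arr = [5,9,7,6,10,11,15,17,18,19,13]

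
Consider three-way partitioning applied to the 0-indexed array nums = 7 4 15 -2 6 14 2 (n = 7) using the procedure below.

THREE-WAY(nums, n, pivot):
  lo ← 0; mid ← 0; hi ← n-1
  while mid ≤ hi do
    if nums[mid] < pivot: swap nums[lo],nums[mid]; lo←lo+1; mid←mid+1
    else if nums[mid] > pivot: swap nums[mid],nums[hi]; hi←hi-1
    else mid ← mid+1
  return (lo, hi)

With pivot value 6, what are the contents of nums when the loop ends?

2 4 -2 6 14 15 7

lo=0 mid=0 hi=6
7>6: swap(0,6), hi=5 ⇒ 2 4 15 -2 6 14 7
2<6: swap(0,0), lo=1 mid=1 ⇒ 2 4 15 -2 6 14 7
4<6: swap(1,1), lo=2 mid=2 ⇒ 2 4 15 -2 6 14 7
15>6: swap(2,5), hi=4 ⇒ 2 4 14 -2 6 15 7
14>6: swap(2,4), hi=3 ⇒ 2 4 6 -2 14 15 7
6=6: mid=3
-2<6: swap(2,3), lo=3 mid=4 ⇒ 2 4 -2 6 14 15 7
done. lo=3 hi=3; nums=2 4 -2 6 14 15 7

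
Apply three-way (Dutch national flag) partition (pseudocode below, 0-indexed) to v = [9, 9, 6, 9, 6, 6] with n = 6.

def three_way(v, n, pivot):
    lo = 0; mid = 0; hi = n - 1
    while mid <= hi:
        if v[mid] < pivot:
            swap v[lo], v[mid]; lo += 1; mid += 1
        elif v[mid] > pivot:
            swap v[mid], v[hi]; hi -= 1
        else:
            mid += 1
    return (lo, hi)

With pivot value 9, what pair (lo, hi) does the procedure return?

(3, 5)

lo=0 mid=0 hi=5
9=9: mid=1
9=9: mid=2
6<9: swap(0,2), lo=1 mid=3 ⇒ [6, 9, 9, 9, 6, 6]
9=9: mid=4
6<9: swap(1,4), lo=2 mid=5 ⇒ [6, 6, 9, 9, 9, 6]
6<9: swap(2,5), lo=3 mid=6 ⇒ [6, 6, 6, 9, 9, 9]
done. lo=3 hi=5; v=[6, 6, 6, 9, 9, 9]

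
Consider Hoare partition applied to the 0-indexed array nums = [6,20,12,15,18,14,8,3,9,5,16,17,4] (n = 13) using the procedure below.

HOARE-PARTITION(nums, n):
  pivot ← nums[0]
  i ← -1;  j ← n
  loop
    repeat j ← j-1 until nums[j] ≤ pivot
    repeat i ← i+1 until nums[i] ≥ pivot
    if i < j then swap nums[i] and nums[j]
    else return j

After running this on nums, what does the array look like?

pivot = nums[0] = 6; i = -1, j = 13
j→12 (nums[12]=4≤6), i→0 (nums[0]=6≥6); i<j, swap → [4,20,12,15,18,14,8,3,9,5,16,17,6]
j→9 (nums[9]=5≤6), i→1 (nums[1]=20≥6); i<j, swap → [4,5,12,15,18,14,8,3,9,20,16,17,6]
j→7 (nums[7]=3≤6), i→2 (nums[2]=12≥6); i<j, swap → [4,5,3,15,18,14,8,12,9,20,16,17,6]
j→2, i→3; i≥j, return j=2. nums = [4,5,3,15,18,14,8,12,9,20,16,17,6]

[4,5,3,15,18,14,8,12,9,20,16,17,6]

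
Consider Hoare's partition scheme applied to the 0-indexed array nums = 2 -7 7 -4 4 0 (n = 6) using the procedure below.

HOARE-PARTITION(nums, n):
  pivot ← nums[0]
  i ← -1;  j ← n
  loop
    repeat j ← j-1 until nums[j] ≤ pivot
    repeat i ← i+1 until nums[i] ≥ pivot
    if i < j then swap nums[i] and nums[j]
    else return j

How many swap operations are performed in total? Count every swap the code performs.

2

pivot=2
j stops at 5 (0), i stops at 0 (2); swap ⇒ 0 -7 7 -4 4 2
j stops at 3 (-4), i stops at 2 (7); swap ⇒ 0 -7 -4 7 4 2
j stops at 2, i stops at 3; i≥j ⇒ return 2. nums=0 -7 -4 7 4 2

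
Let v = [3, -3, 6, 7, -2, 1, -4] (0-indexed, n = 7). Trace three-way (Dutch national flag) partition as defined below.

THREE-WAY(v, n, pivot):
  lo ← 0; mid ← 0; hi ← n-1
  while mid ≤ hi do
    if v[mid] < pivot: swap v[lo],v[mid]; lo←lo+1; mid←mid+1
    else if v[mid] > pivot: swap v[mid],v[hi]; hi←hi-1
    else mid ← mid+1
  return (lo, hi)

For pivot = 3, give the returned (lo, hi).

(4, 4)

lo=0 mid=0 hi=6
3=3: mid=1
-3<3: swap(0,1), lo=1 mid=2 ⇒ [-3, 3, 6, 7, -2, 1, -4]
6>3: swap(2,6), hi=5 ⇒ [-3, 3, -4, 7, -2, 1, 6]
-4<3: swap(1,2), lo=2 mid=3 ⇒ [-3, -4, 3, 7, -2, 1, 6]
7>3: swap(3,5), hi=4 ⇒ [-3, -4, 3, 1, -2, 7, 6]
1<3: swap(2,3), lo=3 mid=4 ⇒ [-3, -4, 1, 3, -2, 7, 6]
-2<3: swap(3,4), lo=4 mid=5 ⇒ [-3, -4, 1, -2, 3, 7, 6]
done. lo=4 hi=4; v=[-3, -4, 1, -2, 3, 7, 6]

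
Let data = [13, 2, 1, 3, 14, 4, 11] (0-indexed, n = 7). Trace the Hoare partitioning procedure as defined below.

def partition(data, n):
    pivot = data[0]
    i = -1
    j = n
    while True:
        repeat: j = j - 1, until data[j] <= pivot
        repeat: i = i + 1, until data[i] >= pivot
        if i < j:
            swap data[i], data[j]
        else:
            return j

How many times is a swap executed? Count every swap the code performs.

2

pivot=13
j stops at 6 (11), i stops at 0 (13); swap ⇒ [11, 2, 1, 3, 14, 4, 13]
j stops at 5 (4), i stops at 4 (14); swap ⇒ [11, 2, 1, 3, 4, 14, 13]
j stops at 4, i stops at 5; i≥j ⇒ return 4. data=[11, 2, 1, 3, 4, 14, 13]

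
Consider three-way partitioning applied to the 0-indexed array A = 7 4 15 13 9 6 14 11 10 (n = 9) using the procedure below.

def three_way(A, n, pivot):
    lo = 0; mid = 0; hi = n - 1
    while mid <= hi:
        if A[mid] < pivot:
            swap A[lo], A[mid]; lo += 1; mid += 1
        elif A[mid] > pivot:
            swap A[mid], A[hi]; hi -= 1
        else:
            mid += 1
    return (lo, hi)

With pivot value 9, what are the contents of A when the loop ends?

7 4 6 9 13 14 11 10 15

pivot = 9; lo=0, mid=0, hi=8
A[mid]=7<9: swap A[0],A[0]; lo=1,mid=1 → 7 4 15 13 9 6 14 11 10
A[mid]=4<9: swap A[1],A[1]; lo=2,mid=2 → 7 4 15 13 9 6 14 11 10
A[mid]=15>9: swap A[2],A[8]; hi=7 → 7 4 10 13 9 6 14 11 15
A[mid]=10>9: swap A[2],A[7]; hi=6 → 7 4 11 13 9 6 14 10 15
A[mid]=11>9: swap A[2],A[6]; hi=5 → 7 4 14 13 9 6 11 10 15
A[mid]=14>9: swap A[2],A[5]; hi=4 → 7 4 6 13 9 14 11 10 15
A[mid]=6<9: swap A[2],A[2]; lo=3,mid=3 → 7 4 6 13 9 14 11 10 15
A[mid]=13>9: swap A[3],A[4]; hi=3 → 7 4 6 9 13 14 11 10 15
A[mid]=9=9: mid=4
end: lo=3, hi=3; A = 7 4 6 9 13 14 11 10 15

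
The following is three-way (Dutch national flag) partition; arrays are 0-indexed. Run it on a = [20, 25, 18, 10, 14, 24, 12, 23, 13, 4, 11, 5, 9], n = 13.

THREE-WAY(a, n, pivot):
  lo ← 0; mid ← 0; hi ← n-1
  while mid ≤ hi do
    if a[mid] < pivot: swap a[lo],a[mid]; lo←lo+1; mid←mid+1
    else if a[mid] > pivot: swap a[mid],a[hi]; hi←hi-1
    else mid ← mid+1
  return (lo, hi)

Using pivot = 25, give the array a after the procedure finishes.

lo=0 mid=0 hi=12
20<25: swap(0,0), lo=1 mid=1 ⇒ [20, 25, 18, 10, 14, 24, 12, 23, 13, 4, 11, 5, 9]
25=25: mid=2
18<25: swap(1,2), lo=2 mid=3 ⇒ [20, 18, 25, 10, 14, 24, 12, 23, 13, 4, 11, 5, 9]
10<25: swap(2,3), lo=3 mid=4 ⇒ [20, 18, 10, 25, 14, 24, 12, 23, 13, 4, 11, 5, 9]
14<25: swap(3,4), lo=4 mid=5 ⇒ [20, 18, 10, 14, 25, 24, 12, 23, 13, 4, 11, 5, 9]
24<25: swap(4,5), lo=5 mid=6 ⇒ [20, 18, 10, 14, 24, 25, 12, 23, 13, 4, 11, 5, 9]
12<25: swap(5,6), lo=6 mid=7 ⇒ [20, 18, 10, 14, 24, 12, 25, 23, 13, 4, 11, 5, 9]
23<25: swap(6,7), lo=7 mid=8 ⇒ [20, 18, 10, 14, 24, 12, 23, 25, 13, 4, 11, 5, 9]
13<25: swap(7,8), lo=8 mid=9 ⇒ [20, 18, 10, 14, 24, 12, 23, 13, 25, 4, 11, 5, 9]
4<25: swap(8,9), lo=9 mid=10 ⇒ [20, 18, 10, 14, 24, 12, 23, 13, 4, 25, 11, 5, 9]
11<25: swap(9,10), lo=10 mid=11 ⇒ [20, 18, 10, 14, 24, 12, 23, 13, 4, 11, 25, 5, 9]
5<25: swap(10,11), lo=11 mid=12 ⇒ [20, 18, 10, 14, 24, 12, 23, 13, 4, 11, 5, 25, 9]
9<25: swap(11,12), lo=12 mid=13 ⇒ [20, 18, 10, 14, 24, 12, 23, 13, 4, 11, 5, 9, 25]
done. lo=12 hi=12; a=[20, 18, 10, 14, 24, 12, 23, 13, 4, 11, 5, 9, 25]

[20, 18, 10, 14, 24, 12, 23, 13, 4, 11, 5, 9, 25]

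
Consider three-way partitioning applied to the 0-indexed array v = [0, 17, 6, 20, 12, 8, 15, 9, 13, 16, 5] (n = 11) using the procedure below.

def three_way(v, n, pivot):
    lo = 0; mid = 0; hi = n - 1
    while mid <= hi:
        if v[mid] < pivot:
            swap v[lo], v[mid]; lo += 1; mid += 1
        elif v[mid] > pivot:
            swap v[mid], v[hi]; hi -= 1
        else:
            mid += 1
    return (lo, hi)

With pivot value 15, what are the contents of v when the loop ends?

pivot = 15; lo=0, mid=0, hi=10
v[mid]=0<15: swap v[0],v[0]; lo=1,mid=1 → [0, 17, 6, 20, 12, 8, 15, 9, 13, 16, 5]
v[mid]=17>15: swap v[1],v[10]; hi=9 → [0, 5, 6, 20, 12, 8, 15, 9, 13, 16, 17]
v[mid]=5<15: swap v[1],v[1]; lo=2,mid=2 → [0, 5, 6, 20, 12, 8, 15, 9, 13, 16, 17]
v[mid]=6<15: swap v[2],v[2]; lo=3,mid=3 → [0, 5, 6, 20, 12, 8, 15, 9, 13, 16, 17]
v[mid]=20>15: swap v[3],v[9]; hi=8 → [0, 5, 6, 16, 12, 8, 15, 9, 13, 20, 17]
v[mid]=16>15: swap v[3],v[8]; hi=7 → [0, 5, 6, 13, 12, 8, 15, 9, 16, 20, 17]
v[mid]=13<15: swap v[3],v[3]; lo=4,mid=4 → [0, 5, 6, 13, 12, 8, 15, 9, 16, 20, 17]
v[mid]=12<15: swap v[4],v[4]; lo=5,mid=5 → [0, 5, 6, 13, 12, 8, 15, 9, 16, 20, 17]
v[mid]=8<15: swap v[5],v[5]; lo=6,mid=6 → [0, 5, 6, 13, 12, 8, 15, 9, 16, 20, 17]
v[mid]=15=15: mid=7
v[mid]=9<15: swap v[6],v[7]; lo=7,mid=8 → [0, 5, 6, 13, 12, 8, 9, 15, 16, 20, 17]
end: lo=7, hi=7; v = [0, 5, 6, 13, 12, 8, 9, 15, 16, 20, 17]

[0, 5, 6, 13, 12, 8, 9, 15, 16, 20, 17]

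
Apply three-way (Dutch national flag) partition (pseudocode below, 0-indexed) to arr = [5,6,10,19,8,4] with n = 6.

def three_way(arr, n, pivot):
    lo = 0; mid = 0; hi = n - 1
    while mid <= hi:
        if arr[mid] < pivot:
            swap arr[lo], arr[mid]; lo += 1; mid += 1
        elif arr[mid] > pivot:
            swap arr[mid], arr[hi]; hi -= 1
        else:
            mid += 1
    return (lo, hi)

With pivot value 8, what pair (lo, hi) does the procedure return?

pivot = 8; lo=0, mid=0, hi=5
arr[mid]=5<8: swap arr[0],arr[0]; lo=1,mid=1 → [5,6,10,19,8,4]
arr[mid]=6<8: swap arr[1],arr[1]; lo=2,mid=2 → [5,6,10,19,8,4]
arr[mid]=10>8: swap arr[2],arr[5]; hi=4 → [5,6,4,19,8,10]
arr[mid]=4<8: swap arr[2],arr[2]; lo=3,mid=3 → [5,6,4,19,8,10]
arr[mid]=19>8: swap arr[3],arr[4]; hi=3 → [5,6,4,8,19,10]
arr[mid]=8=8: mid=4
end: lo=3, hi=3; arr = [5,6,4,8,19,10]

(3, 3)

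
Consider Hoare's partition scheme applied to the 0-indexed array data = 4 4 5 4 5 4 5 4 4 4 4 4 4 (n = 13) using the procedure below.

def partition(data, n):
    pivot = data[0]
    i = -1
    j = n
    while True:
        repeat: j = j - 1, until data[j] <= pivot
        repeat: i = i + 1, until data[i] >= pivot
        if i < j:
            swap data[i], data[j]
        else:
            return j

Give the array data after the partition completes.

pivot=4
j stops at 12 (4), i stops at 0 (4); swap ⇒ 4 4 5 4 5 4 5 4 4 4 4 4 4
j stops at 11 (4), i stops at 1 (4); swap ⇒ 4 4 5 4 5 4 5 4 4 4 4 4 4
j stops at 10 (4), i stops at 2 (5); swap ⇒ 4 4 4 4 5 4 5 4 4 4 5 4 4
j stops at 9 (4), i stops at 3 (4); swap ⇒ 4 4 4 4 5 4 5 4 4 4 5 4 4
j stops at 8 (4), i stops at 4 (5); swap ⇒ 4 4 4 4 4 4 5 4 5 4 5 4 4
j stops at 7 (4), i stops at 5 (4); swap ⇒ 4 4 4 4 4 4 5 4 5 4 5 4 4
j stops at 5, i stops at 6; i≥j ⇒ return 5. data=4 4 4 4 4 4 5 4 5 4 5 4 4

4 4 4 4 4 4 5 4 5 4 5 4 4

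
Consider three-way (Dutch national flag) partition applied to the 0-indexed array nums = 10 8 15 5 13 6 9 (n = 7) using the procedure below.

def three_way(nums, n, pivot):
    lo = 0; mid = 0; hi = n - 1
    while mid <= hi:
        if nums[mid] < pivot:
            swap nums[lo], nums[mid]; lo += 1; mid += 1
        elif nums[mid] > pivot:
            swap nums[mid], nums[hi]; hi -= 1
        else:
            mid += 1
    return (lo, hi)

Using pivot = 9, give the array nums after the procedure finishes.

8 6 5 9 13 15 10

lo=0 mid=0 hi=6
10>9: swap(0,6), hi=5 ⇒ 9 8 15 5 13 6 10
9=9: mid=1
8<9: swap(0,1), lo=1 mid=2 ⇒ 8 9 15 5 13 6 10
15>9: swap(2,5), hi=4 ⇒ 8 9 6 5 13 15 10
6<9: swap(1,2), lo=2 mid=3 ⇒ 8 6 9 5 13 15 10
5<9: swap(2,3), lo=3 mid=4 ⇒ 8 6 5 9 13 15 10
13>9: swap(4,4), hi=3 ⇒ 8 6 5 9 13 15 10
done. lo=3 hi=3; nums=8 6 5 9 13 15 10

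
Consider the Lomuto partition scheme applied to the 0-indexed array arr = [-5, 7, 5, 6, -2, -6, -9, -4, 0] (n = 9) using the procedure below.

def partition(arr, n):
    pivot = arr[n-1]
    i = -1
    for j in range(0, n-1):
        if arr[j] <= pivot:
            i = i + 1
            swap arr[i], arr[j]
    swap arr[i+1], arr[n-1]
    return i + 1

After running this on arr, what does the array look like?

pivot = arr[8] = 0; i = -1
j=0: arr[0]=-5 ≤ 0 → i=0, swap arr[0],arr[0] (no change) → [-5, 7, 5, 6, -2, -6, -9, -4, 0]
j=1: arr[1]=7 > 0 → no swap
j=2: arr[2]=5 > 0 → no swap
j=3: arr[3]=6 > 0 → no swap
j=4: arr[4]=-2 ≤ 0 → i=1, swap arr[1],arr[4] → [-5, -2, 5, 6, 7, -6, -9, -4, 0]
j=5: arr[5]=-6 ≤ 0 → i=2, swap arr[2],arr[5] → [-5, -2, -6, 6, 7, 5, -9, -4, 0]
j=6: arr[6]=-9 ≤ 0 → i=3, swap arr[3],arr[6] → [-5, -2, -6, -9, 7, 5, 6, -4, 0]
j=7: arr[7]=-4 ≤ 0 → i=4, swap arr[4],arr[7] → [-5, -2, -6, -9, -4, 5, 6, 7, 0]
final swap arr[5],arr[8] → [-5, -2, -6, -9, -4, 0, 6, 7, 5]; return 5

[-5, -2, -6, -9, -4, 0, 6, 7, 5]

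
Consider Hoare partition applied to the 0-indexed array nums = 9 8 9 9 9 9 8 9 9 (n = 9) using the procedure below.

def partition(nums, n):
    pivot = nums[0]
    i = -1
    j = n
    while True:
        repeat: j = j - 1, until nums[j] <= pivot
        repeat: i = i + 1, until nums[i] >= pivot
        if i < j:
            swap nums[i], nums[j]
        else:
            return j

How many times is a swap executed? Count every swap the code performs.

pivot = nums[0] = 9; i = -1, j = 9
j→8 (nums[8]=9≤9), i→0 (nums[0]=9≥9); i<j, swap → 9 8 9 9 9 9 8 9 9
j→7 (nums[7]=9≤9), i→2 (nums[2]=9≥9); i<j, swap → 9 8 9 9 9 9 8 9 9
j→6 (nums[6]=8≤9), i→3 (nums[3]=9≥9); i<j, swap → 9 8 9 8 9 9 9 9 9
j→5 (nums[5]=9≤9), i→4 (nums[4]=9≥9); i<j, swap → 9 8 9 8 9 9 9 9 9
j→4, i→5; i≥j, return j=4. nums = 9 8 9 8 9 9 9 9 9

4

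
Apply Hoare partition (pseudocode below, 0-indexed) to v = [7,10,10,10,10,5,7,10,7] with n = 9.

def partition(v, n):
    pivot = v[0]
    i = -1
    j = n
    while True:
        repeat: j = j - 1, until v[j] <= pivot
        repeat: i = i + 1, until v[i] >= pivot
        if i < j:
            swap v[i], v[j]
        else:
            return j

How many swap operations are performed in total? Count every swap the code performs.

pivot = v[0] = 7; i = -1, j = 9
j→8 (v[8]=7≤7), i→0 (v[0]=7≥7); i<j, swap → [7,10,10,10,10,5,7,10,7]
j→6 (v[6]=7≤7), i→1 (v[1]=10≥7); i<j, swap → [7,7,10,10,10,5,10,10,7]
j→5 (v[5]=5≤7), i→2 (v[2]=10≥7); i<j, swap → [7,7,5,10,10,10,10,10,7]
j→2, i→3; i≥j, return j=2. v = [7,7,5,10,10,10,10,10,7]

3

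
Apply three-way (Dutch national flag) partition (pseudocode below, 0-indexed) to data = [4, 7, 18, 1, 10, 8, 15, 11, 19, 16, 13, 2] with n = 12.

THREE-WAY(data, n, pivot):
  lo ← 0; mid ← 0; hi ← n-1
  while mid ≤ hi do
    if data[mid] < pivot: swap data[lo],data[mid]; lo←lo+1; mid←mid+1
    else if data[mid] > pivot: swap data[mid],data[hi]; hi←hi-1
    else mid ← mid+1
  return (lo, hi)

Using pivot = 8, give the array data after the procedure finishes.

lo=0 mid=0 hi=11
4<8: swap(0,0), lo=1 mid=1 ⇒ [4, 7, 18, 1, 10, 8, 15, 11, 19, 16, 13, 2]
7<8: swap(1,1), lo=2 mid=2 ⇒ [4, 7, 18, 1, 10, 8, 15, 11, 19, 16, 13, 2]
18>8: swap(2,11), hi=10 ⇒ [4, 7, 2, 1, 10, 8, 15, 11, 19, 16, 13, 18]
2<8: swap(2,2), lo=3 mid=3 ⇒ [4, 7, 2, 1, 10, 8, 15, 11, 19, 16, 13, 18]
1<8: swap(3,3), lo=4 mid=4 ⇒ [4, 7, 2, 1, 10, 8, 15, 11, 19, 16, 13, 18]
10>8: swap(4,10), hi=9 ⇒ [4, 7, 2, 1, 13, 8, 15, 11, 19, 16, 10, 18]
13>8: swap(4,9), hi=8 ⇒ [4, 7, 2, 1, 16, 8, 15, 11, 19, 13, 10, 18]
16>8: swap(4,8), hi=7 ⇒ [4, 7, 2, 1, 19, 8, 15, 11, 16, 13, 10, 18]
19>8: swap(4,7), hi=6 ⇒ [4, 7, 2, 1, 11, 8, 15, 19, 16, 13, 10, 18]
11>8: swap(4,6), hi=5 ⇒ [4, 7, 2, 1, 15, 8, 11, 19, 16, 13, 10, 18]
15>8: swap(4,5), hi=4 ⇒ [4, 7, 2, 1, 8, 15, 11, 19, 16, 13, 10, 18]
8=8: mid=5
done. lo=4 hi=4; data=[4, 7, 2, 1, 8, 15, 11, 19, 16, 13, 10, 18]

[4, 7, 2, 1, 8, 15, 11, 19, 16, 13, 10, 18]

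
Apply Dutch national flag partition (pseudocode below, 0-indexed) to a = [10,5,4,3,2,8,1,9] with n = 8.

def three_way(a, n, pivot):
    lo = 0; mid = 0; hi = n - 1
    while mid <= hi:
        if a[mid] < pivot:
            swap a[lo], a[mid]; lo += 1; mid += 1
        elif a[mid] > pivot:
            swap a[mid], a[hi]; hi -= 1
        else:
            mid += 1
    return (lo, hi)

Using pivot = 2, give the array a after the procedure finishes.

[1,2,3,4,8,5,9,10]

lo=0 mid=0 hi=7
10>2: swap(0,7), hi=6 ⇒ [9,5,4,3,2,8,1,10]
9>2: swap(0,6), hi=5 ⇒ [1,5,4,3,2,8,9,10]
1<2: swap(0,0), lo=1 mid=1 ⇒ [1,5,4,3,2,8,9,10]
5>2: swap(1,5), hi=4 ⇒ [1,8,4,3,2,5,9,10]
8>2: swap(1,4), hi=3 ⇒ [1,2,4,3,8,5,9,10]
2=2: mid=2
4>2: swap(2,3), hi=2 ⇒ [1,2,3,4,8,5,9,10]
3>2: swap(2,2), hi=1 ⇒ [1,2,3,4,8,5,9,10]
done. lo=1 hi=1; a=[1,2,3,4,8,5,9,10]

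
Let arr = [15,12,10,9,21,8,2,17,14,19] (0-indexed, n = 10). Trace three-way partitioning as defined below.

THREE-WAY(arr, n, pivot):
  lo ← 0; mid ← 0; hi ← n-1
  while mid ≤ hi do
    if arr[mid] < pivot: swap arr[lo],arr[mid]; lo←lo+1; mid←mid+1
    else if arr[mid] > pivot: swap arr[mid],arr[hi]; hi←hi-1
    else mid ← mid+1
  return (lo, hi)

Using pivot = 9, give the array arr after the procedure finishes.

[2,8,9,21,10,12,17,14,19,15]

pivot = 9; lo=0, mid=0, hi=9
arr[mid]=15>9: swap arr[0],arr[9]; hi=8 → [19,12,10,9,21,8,2,17,14,15]
arr[mid]=19>9: swap arr[0],arr[8]; hi=7 → [14,12,10,9,21,8,2,17,19,15]
arr[mid]=14>9: swap arr[0],arr[7]; hi=6 → [17,12,10,9,21,8,2,14,19,15]
arr[mid]=17>9: swap arr[0],arr[6]; hi=5 → [2,12,10,9,21,8,17,14,19,15]
arr[mid]=2<9: swap arr[0],arr[0]; lo=1,mid=1 → [2,12,10,9,21,8,17,14,19,15]
arr[mid]=12>9: swap arr[1],arr[5]; hi=4 → [2,8,10,9,21,12,17,14,19,15]
arr[mid]=8<9: swap arr[1],arr[1]; lo=2,mid=2 → [2,8,10,9,21,12,17,14,19,15]
arr[mid]=10>9: swap arr[2],arr[4]; hi=3 → [2,8,21,9,10,12,17,14,19,15]
arr[mid]=21>9: swap arr[2],arr[3]; hi=2 → [2,8,9,21,10,12,17,14,19,15]
arr[mid]=9=9: mid=3
end: lo=2, hi=2; arr = [2,8,9,21,10,12,17,14,19,15]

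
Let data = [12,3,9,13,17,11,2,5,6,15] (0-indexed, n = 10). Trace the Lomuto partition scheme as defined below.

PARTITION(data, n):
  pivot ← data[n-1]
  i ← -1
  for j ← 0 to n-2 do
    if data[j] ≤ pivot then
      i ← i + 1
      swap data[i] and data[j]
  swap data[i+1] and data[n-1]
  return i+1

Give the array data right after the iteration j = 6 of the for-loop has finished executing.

pivot = data[9] = 15; i = -1
j=0: data[0]=12 ≤ 15 → i=0, swap data[0],data[0] (no change) → [12,3,9,13,17,11,2,5,6,15]
j=1: data[1]=3 ≤ 15 → i=1, swap data[1],data[1] (no change) → [12,3,9,13,17,11,2,5,6,15]
j=2: data[2]=9 ≤ 15 → i=2, swap data[2],data[2] (no change) → [12,3,9,13,17,11,2,5,6,15]
j=3: data[3]=13 ≤ 15 → i=3, swap data[3],data[3] (no change) → [12,3,9,13,17,11,2,5,6,15]
j=4: data[4]=17 > 15 → no swap
j=5: data[5]=11 ≤ 15 → i=4, swap data[4],data[5] → [12,3,9,13,11,17,2,5,6,15]
j=6: data[6]=2 ≤ 15 → i=5, swap data[5],data[6] → [12,3,9,13,11,2,17,5,6,15]
(after j=6) data = [12,3,9,13,11,2,17,5,6,15]

[12,3,9,13,11,2,17,5,6,15]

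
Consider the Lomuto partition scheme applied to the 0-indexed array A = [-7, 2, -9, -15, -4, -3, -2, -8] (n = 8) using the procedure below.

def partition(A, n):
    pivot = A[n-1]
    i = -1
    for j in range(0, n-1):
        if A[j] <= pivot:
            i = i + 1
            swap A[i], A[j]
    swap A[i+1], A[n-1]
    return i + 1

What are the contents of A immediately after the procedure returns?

pivot=-8, i=-1
j=0: -7>-8, skip
j=1: 2>-8, skip
j=2: -9≤-8, i=0, swap(0,2) ⇒ [-9, 2, -7, -15, -4, -3, -2, -8]
j=3: -15≤-8, i=1, swap(1,3) ⇒ [-9, -15, -7, 2, -4, -3, -2, -8]
j=4: -4>-8, skip
j=5: -3>-8, skip
j=6: -2>-8, skip
swap(2,7) ⇒ [-9, -15, -8, 2, -4, -3, -2, -7]; return 2

[-9, -15, -8, 2, -4, -3, -2, -7]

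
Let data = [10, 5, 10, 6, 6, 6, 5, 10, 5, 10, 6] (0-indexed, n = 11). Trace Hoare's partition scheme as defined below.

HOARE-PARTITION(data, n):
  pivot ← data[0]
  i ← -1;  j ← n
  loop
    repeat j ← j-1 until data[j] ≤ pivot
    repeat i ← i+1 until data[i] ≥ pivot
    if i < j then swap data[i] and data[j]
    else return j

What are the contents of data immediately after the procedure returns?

pivot=10
j stops at 10 (6), i stops at 0 (10); swap ⇒ [6, 5, 10, 6, 6, 6, 5, 10, 5, 10, 10]
j stops at 9 (10), i stops at 2 (10); swap ⇒ [6, 5, 10, 6, 6, 6, 5, 10, 5, 10, 10]
j stops at 8 (5), i stops at 7 (10); swap ⇒ [6, 5, 10, 6, 6, 6, 5, 5, 10, 10, 10]
j stops at 7, i stops at 8; i≥j ⇒ return 7. data=[6, 5, 10, 6, 6, 6, 5, 5, 10, 10, 10]

[6, 5, 10, 6, 6, 6, 5, 5, 10, 10, 10]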